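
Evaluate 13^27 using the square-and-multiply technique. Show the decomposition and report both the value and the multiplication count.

Computing 13^27 by squaring (build up from 13^1; each line after the first costs one multiplication):

13^1 = 13
13^2 = (13^1)^2 = 13^2 = 169
13^3 = 13 * 13^2 = 13 * 169 = 2197
13^6 = (13^3)^2 = 2197^2 = 4826809
13^12 = (13^6)^2 = 4826809^2 = 23298085122481
13^13 = 13 * 13^12 = 13 * 23298085122481 = 302875106592253
13^26 = (13^13)^2 = 302875106592253^2 = 91733330193268616658399616009
13^27 = 13 * 13^26 = 13 * 91733330193268616658399616009 = 1192533292512492016559195008117

Result: 1192533292512492016559195008117
Multiplications needed: 7 (7 lines after 13^1)

13^27 = 1192533292512492016559195008117. Using exponentiation by squaring, this requires 7 multiplications. The key idea: if the exponent is even, square the half-power; if odd, multiply by the base once.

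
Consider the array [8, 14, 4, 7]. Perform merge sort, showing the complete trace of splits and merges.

Merge sort trace:

Split: [8, 14, 4, 7] -> [8, 14] and [4, 7]
  Split: [8, 14] -> [8] and [14]
  Merge: [8] + [14] -> [8, 14]
  Split: [4, 7] -> [4] and [7]
  Merge: [4] + [7] -> [4, 7]
Merge: [8, 14] + [4, 7] -> [4, 7, 8, 14]

Final sorted array: [4, 7, 8, 14]

The merge sort proceeds by recursively splitting the array and merging sorted halves.
After all merges, the sorted array is [4, 7, 8, 14].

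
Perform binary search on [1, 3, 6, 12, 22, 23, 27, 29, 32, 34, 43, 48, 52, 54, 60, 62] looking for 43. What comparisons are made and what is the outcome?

Binary search for 43 in [1, 3, 6, 12, 22, 23, 27, 29, 32, 34, 43, 48, 52, 54, 60, 62]:

lo=0, hi=15, mid=7, arr[mid]=29 -> 29 < 43, search right half
lo=8, hi=15, mid=11, arr[mid]=48 -> 48 > 43, search left half
lo=8, hi=10, mid=9, arr[mid]=34 -> 34 < 43, search right half
lo=10, hi=10, mid=10, arr[mid]=43 -> Found target at index 10!

Binary search finds 43 at index 10 after 4 comparisons. The search repeatedly halves the search space by comparing with the middle element.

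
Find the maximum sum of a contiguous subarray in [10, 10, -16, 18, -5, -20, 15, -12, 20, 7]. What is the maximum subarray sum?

Using Kadane's algorithm on [10, 10, -16, 18, -5, -20, 15, -12, 20, 7]:

Scanning through the array:
Position 1 (value 10): max_ending_here = 20, max_so_far = 20
Position 2 (value -16): max_ending_here = 4, max_so_far = 20
Position 3 (value 18): max_ending_here = 22, max_so_far = 22
Position 4 (value -5): max_ending_here = 17, max_so_far = 22
Position 5 (value -20): max_ending_here = -3, max_so_far = 22
Position 6 (value 15): max_ending_here = 15, max_so_far = 22
Position 7 (value -12): max_ending_here = 3, max_so_far = 22
Position 8 (value 20): max_ending_here = 23, max_so_far = 23
Position 9 (value 7): max_ending_here = 30, max_so_far = 30

Maximum subarray: [15, -12, 20, 7]
Maximum sum: 30

The maximum subarray is [15, -12, 20, 7] with sum 30. This subarray runs from index 6 to index 9.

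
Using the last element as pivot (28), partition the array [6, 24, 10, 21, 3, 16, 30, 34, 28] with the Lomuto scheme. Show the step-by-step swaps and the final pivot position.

Lomuto partition with pivot = 28:

Initial array: [6, 24, 10, 21, 3, 16, 30, 34, 28]

arr[0]=6 <= 28: swap with position 0, array becomes [6, 24, 10, 21, 3, 16, 30, 34, 28]
arr[1]=24 <= 28: swap with position 1, array becomes [6, 24, 10, 21, 3, 16, 30, 34, 28]
arr[2]=10 <= 28: swap with position 2, array becomes [6, 24, 10, 21, 3, 16, 30, 34, 28]
arr[3]=21 <= 28: swap with position 3, array becomes [6, 24, 10, 21, 3, 16, 30, 34, 28]
arr[4]=3 <= 28: swap with position 4, array becomes [6, 24, 10, 21, 3, 16, 30, 34, 28]
arr[5]=16 <= 28: swap with position 5, array becomes [6, 24, 10, 21, 3, 16, 30, 34, 28]
arr[6]=30 > 28: no swap
arr[7]=34 > 28: no swap

Place pivot at position 6: [6, 24, 10, 21, 3, 16, 28, 34, 30]
Pivot position: 6

After partitioning with pivot 28, the array becomes [6, 24, 10, 21, 3, 16, 28, 34, 30]. The pivot is placed at index 6. All elements to the left of the pivot are <= 28, and all elements to the right are > 28.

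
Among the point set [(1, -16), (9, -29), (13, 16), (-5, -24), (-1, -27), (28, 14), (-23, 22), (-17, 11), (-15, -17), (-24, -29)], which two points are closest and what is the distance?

Computing all pairwise distances among 10 points:

d((1, -16), (9, -29)) = 15.2643
d((1, -16), (13, 16)) = 34.176
d((1, -16), (-5, -24)) = 10.0
d((1, -16), (-1, -27)) = 11.1803
d((1, -16), (28, 14)) = 40.3609
d((1, -16), (-23, 22)) = 44.9444
d((1, -16), (-17, 11)) = 32.45
d((1, -16), (-15, -17)) = 16.0312
d((1, -16), (-24, -29)) = 28.178
d((9, -29), (13, 16)) = 45.1774
d((9, -29), (-5, -24)) = 14.8661
d((9, -29), (-1, -27)) = 10.198
d((9, -29), (28, 14)) = 47.0106
d((9, -29), (-23, 22)) = 60.208
d((9, -29), (-17, 11)) = 47.7074
d((9, -29), (-15, -17)) = 26.8328
d((9, -29), (-24, -29)) = 33.0
d((13, 16), (-5, -24)) = 43.8634
d((13, 16), (-1, -27)) = 45.2217
d((13, 16), (28, 14)) = 15.1327
d((13, 16), (-23, 22)) = 36.4966
d((13, 16), (-17, 11)) = 30.4138
d((13, 16), (-15, -17)) = 43.2782
d((13, 16), (-24, -29)) = 58.258
d((-5, -24), (-1, -27)) = 5.0 <-- minimum
d((-5, -24), (28, 14)) = 50.3289
d((-5, -24), (-23, 22)) = 49.3964
d((-5, -24), (-17, 11)) = 37.0
d((-5, -24), (-15, -17)) = 12.2066
d((-5, -24), (-24, -29)) = 19.6469
d((-1, -27), (28, 14)) = 50.2195
d((-1, -27), (-23, 22)) = 53.7122
d((-1, -27), (-17, 11)) = 41.2311
d((-1, -27), (-15, -17)) = 17.2047
d((-1, -27), (-24, -29)) = 23.0868
d((28, 14), (-23, 22)) = 51.6236
d((28, 14), (-17, 11)) = 45.0999
d((28, 14), (-15, -17)) = 53.0094
d((28, 14), (-24, -29)) = 67.4759
d((-23, 22), (-17, 11)) = 12.53
d((-23, 22), (-15, -17)) = 39.8121
d((-23, 22), (-24, -29)) = 51.0098
d((-17, 11), (-15, -17)) = 28.0713
d((-17, 11), (-24, -29)) = 40.6079
d((-15, -17), (-24, -29)) = 15.0

Closest pair: (-5, -24) and (-1, -27) with distance 5.0

The closest pair is (-5, -24) and (-1, -27) with Euclidean distance 5.0. For 10 points, brute-force pairwise comparison is shown above. For large n, the divide-and-conquer algorithm (sort by x, recurse on halves, check the dividing strip) achieves O(n log n).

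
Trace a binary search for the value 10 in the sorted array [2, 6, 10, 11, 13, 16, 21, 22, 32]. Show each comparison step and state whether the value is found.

Binary search for 10 in [2, 6, 10, 11, 13, 16, 21, 22, 32]:

lo=0, hi=8, mid=4, arr[mid]=13 -> 13 > 10, search left half
lo=0, hi=3, mid=1, arr[mid]=6 -> 6 < 10, search right half
lo=2, hi=3, mid=2, arr[mid]=10 -> Found target at index 2!

Binary search finds 10 at index 2 after 3 comparisons. The search repeatedly halves the search space by comparing with the middle element.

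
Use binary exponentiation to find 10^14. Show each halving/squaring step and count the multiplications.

Computing 10^14 by squaring (build up from 10^1; each line after the first costs one multiplication):

10^1 = 10
10^2 = (10^1)^2 = 10^2 = 100
10^3 = 10 * 10^2 = 10 * 100 = 1000
10^6 = (10^3)^2 = 1000^2 = 1000000
10^7 = 10 * 10^6 = 10 * 1000000 = 10000000
10^14 = (10^7)^2 = 10000000^2 = 100000000000000

Result: 100000000000000
Multiplications needed: 5 (5 lines after 10^1)

10^14 = 100000000000000. Using exponentiation by squaring, this requires 5 multiplications. The key idea: if the exponent is even, square the half-power; if odd, multiply by the base once.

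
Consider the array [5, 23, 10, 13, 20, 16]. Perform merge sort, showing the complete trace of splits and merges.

Merge sort trace:

Split: [5, 23, 10, 13, 20, 16] -> [5, 23, 10] and [13, 20, 16]
  Split: [5, 23, 10] -> [5] and [23, 10]
    Split: [23, 10] -> [23] and [10]
    Merge: [23] + [10] -> [10, 23]
  Merge: [5] + [10, 23] -> [5, 10, 23]
  Split: [13, 20, 16] -> [13] and [20, 16]
    Split: [20, 16] -> [20] and [16]
    Merge: [20] + [16] -> [16, 20]
  Merge: [13] + [16, 20] -> [13, 16, 20]
Merge: [5, 10, 23] + [13, 16, 20] -> [5, 10, 13, 16, 20, 23]

Final sorted array: [5, 10, 13, 16, 20, 23]

The merge sort proceeds by recursively splitting the array and merging sorted halves.
After all merges, the sorted array is [5, 10, 13, 16, 20, 23].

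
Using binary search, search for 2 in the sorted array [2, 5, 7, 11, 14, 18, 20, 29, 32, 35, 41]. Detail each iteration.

Binary search for 2 in [2, 5, 7, 11, 14, 18, 20, 29, 32, 35, 41]:

lo=0, hi=10, mid=5, arr[mid]=18 -> 18 > 2, search left half
lo=0, hi=4, mid=2, arr[mid]=7 -> 7 > 2, search left half
lo=0, hi=1, mid=0, arr[mid]=2 -> Found target at index 0!

Binary search finds 2 at index 0 after 3 comparisons. The search repeatedly halves the search space by comparing with the middle element.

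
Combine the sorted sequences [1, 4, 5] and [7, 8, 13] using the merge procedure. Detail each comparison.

Merging process:

Compare 1 vs 7: take 1 from left. Merged: [1]
Compare 4 vs 7: take 4 from left. Merged: [1, 4]
Compare 5 vs 7: take 5 from left. Merged: [1, 4, 5]
Append remaining from right: [7, 8, 13]. Merged: [1, 4, 5, 7, 8, 13]

Final merged array: [1, 4, 5, 7, 8, 13]
Total comparisons: 3

The merged array is [1, 4, 5, 7, 8, 13], requiring 3 comparisons. The merge step runs in O(n) time where n is the total number of elements.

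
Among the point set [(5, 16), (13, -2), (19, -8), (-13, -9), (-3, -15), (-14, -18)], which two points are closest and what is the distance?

Computing all pairwise distances among 6 points:

d((5, 16), (13, -2)) = 19.6977
d((5, 16), (19, -8)) = 27.7849
d((5, 16), (-13, -9)) = 30.8058
d((5, 16), (-3, -15)) = 32.0156
d((5, 16), (-14, -18)) = 38.9487
d((13, -2), (19, -8)) = 8.4853 <-- minimum
d((13, -2), (-13, -9)) = 26.9258
d((13, -2), (-3, -15)) = 20.6155
d((13, -2), (-14, -18)) = 31.3847
d((19, -8), (-13, -9)) = 32.0156
d((19, -8), (-3, -15)) = 23.0868
d((19, -8), (-14, -18)) = 34.4819
d((-13, -9), (-3, -15)) = 11.6619
d((-13, -9), (-14, -18)) = 9.0554
d((-3, -15), (-14, -18)) = 11.4018

Closest pair: (13, -2) and (19, -8) with distance 8.4853

The closest pair is (13, -2) and (19, -8) with Euclidean distance 8.4853. For 6 points, brute-force pairwise comparison is shown above. For large n, the divide-and-conquer algorithm (sort by x, recurse on halves, check the dividing strip) achieves O(n log n).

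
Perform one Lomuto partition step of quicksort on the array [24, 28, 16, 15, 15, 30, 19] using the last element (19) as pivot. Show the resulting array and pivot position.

Lomuto partition with pivot = 19:

Initial array: [24, 28, 16, 15, 15, 30, 19]

arr[0]=24 > 19: no swap
arr[1]=28 > 19: no swap
arr[2]=16 <= 19: swap with position 0, array becomes [16, 28, 24, 15, 15, 30, 19]
arr[3]=15 <= 19: swap with position 1, array becomes [16, 15, 24, 28, 15, 30, 19]
arr[4]=15 <= 19: swap with position 2, array becomes [16, 15, 15, 28, 24, 30, 19]
arr[5]=30 > 19: no swap

Place pivot at position 3: [16, 15, 15, 19, 24, 30, 28]
Pivot position: 3

After partitioning with pivot 19, the array becomes [16, 15, 15, 19, 24, 30, 28]. The pivot is placed at index 3. All elements to the left of the pivot are <= 19, and all elements to the right are > 19.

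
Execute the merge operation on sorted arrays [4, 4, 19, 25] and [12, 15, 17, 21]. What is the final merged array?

Merging process:

Compare 4 vs 12: take 4 from left. Merged: [4]
Compare 4 vs 12: take 4 from left. Merged: [4, 4]
Compare 19 vs 12: take 12 from right. Merged: [4, 4, 12]
Compare 19 vs 15: take 15 from right. Merged: [4, 4, 12, 15]
Compare 19 vs 17: take 17 from right. Merged: [4, 4, 12, 15, 17]
Compare 19 vs 21: take 19 from left. Merged: [4, 4, 12, 15, 17, 19]
Compare 25 vs 21: take 21 from right. Merged: [4, 4, 12, 15, 17, 19, 21]
Append remaining from left: [25]. Merged: [4, 4, 12, 15, 17, 19, 21, 25]

Final merged array: [4, 4, 12, 15, 17, 19, 21, 25]
Total comparisons: 7

The merged array is [4, 4, 12, 15, 17, 19, 21, 25], requiring 7 comparisons. The merge step runs in O(n) time where n is the total number of elements.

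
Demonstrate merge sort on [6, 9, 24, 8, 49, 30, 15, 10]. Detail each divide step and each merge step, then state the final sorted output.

Merge sort trace:

Split: [6, 9, 24, 8, 49, 30, 15, 10] -> [6, 9, 24, 8] and [49, 30, 15, 10]
  Split: [6, 9, 24, 8] -> [6, 9] and [24, 8]
    Split: [6, 9] -> [6] and [9]
    Merge: [6] + [9] -> [6, 9]
    Split: [24, 8] -> [24] and [8]
    Merge: [24] + [8] -> [8, 24]
  Merge: [6, 9] + [8, 24] -> [6, 8, 9, 24]
  Split: [49, 30, 15, 10] -> [49, 30] and [15, 10]
    Split: [49, 30] -> [49] and [30]
    Merge: [49] + [30] -> [30, 49]
    Split: [15, 10] -> [15] and [10]
    Merge: [15] + [10] -> [10, 15]
  Merge: [30, 49] + [10, 15] -> [10, 15, 30, 49]
Merge: [6, 8, 9, 24] + [10, 15, 30, 49] -> [6, 8, 9, 10, 15, 24, 30, 49]

Final sorted array: [6, 8, 9, 10, 15, 24, 30, 49]

The merge sort proceeds by recursively splitting the array and merging sorted halves.
After all merges, the sorted array is [6, 8, 9, 10, 15, 24, 30, 49].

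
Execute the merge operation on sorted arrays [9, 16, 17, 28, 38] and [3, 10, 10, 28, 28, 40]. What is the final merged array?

Merging process:

Compare 9 vs 3: take 3 from right. Merged: [3]
Compare 9 vs 10: take 9 from left. Merged: [3, 9]
Compare 16 vs 10: take 10 from right. Merged: [3, 9, 10]
Compare 16 vs 10: take 10 from right. Merged: [3, 9, 10, 10]
Compare 16 vs 28: take 16 from left. Merged: [3, 9, 10, 10, 16]
Compare 17 vs 28: take 17 from left. Merged: [3, 9, 10, 10, 16, 17]
Compare 28 vs 28: take 28 from left. Merged: [3, 9, 10, 10, 16, 17, 28]
Compare 38 vs 28: take 28 from right. Merged: [3, 9, 10, 10, 16, 17, 28, 28]
Compare 38 vs 28: take 28 from right. Merged: [3, 9, 10, 10, 16, 17, 28, 28, 28]
Compare 38 vs 40: take 38 from left. Merged: [3, 9, 10, 10, 16, 17, 28, 28, 28, 38]
Append remaining from right: [40]. Merged: [3, 9, 10, 10, 16, 17, 28, 28, 28, 38, 40]

Final merged array: [3, 9, 10, 10, 16, 17, 28, 28, 28, 38, 40]
Total comparisons: 10

The merged array is [3, 9, 10, 10, 16, 17, 28, 28, 28, 38, 40], requiring 10 comparisons. The merge step runs in O(n) time where n is the total number of elements.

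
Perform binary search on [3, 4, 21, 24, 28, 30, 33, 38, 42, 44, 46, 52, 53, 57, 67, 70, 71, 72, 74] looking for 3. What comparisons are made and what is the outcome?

Binary search for 3 in [3, 4, 21, 24, 28, 30, 33, 38, 42, 44, 46, 52, 53, 57, 67, 70, 71, 72, 74]:

lo=0, hi=18, mid=9, arr[mid]=44 -> 44 > 3, search left half
lo=0, hi=8, mid=4, arr[mid]=28 -> 28 > 3, search left half
lo=0, hi=3, mid=1, arr[mid]=4 -> 4 > 3, search left half
lo=0, hi=0, mid=0, arr[mid]=3 -> Found target at index 0!

Binary search finds 3 at index 0 after 4 comparisons. The search repeatedly halves the search space by comparing with the middle element.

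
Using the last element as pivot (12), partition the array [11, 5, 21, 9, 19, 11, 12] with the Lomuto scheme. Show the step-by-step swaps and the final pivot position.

Lomuto partition with pivot = 12:

Initial array: [11, 5, 21, 9, 19, 11, 12]

arr[0]=11 <= 12: swap with position 0, array becomes [11, 5, 21, 9, 19, 11, 12]
arr[1]=5 <= 12: swap with position 1, array becomes [11, 5, 21, 9, 19, 11, 12]
arr[2]=21 > 12: no swap
arr[3]=9 <= 12: swap with position 2, array becomes [11, 5, 9, 21, 19, 11, 12]
arr[4]=19 > 12: no swap
arr[5]=11 <= 12: swap with position 3, array becomes [11, 5, 9, 11, 19, 21, 12]

Place pivot at position 4: [11, 5, 9, 11, 12, 21, 19]
Pivot position: 4

After partitioning with pivot 12, the array becomes [11, 5, 9, 11, 12, 21, 19]. The pivot is placed at index 4. All elements to the left of the pivot are <= 12, and all elements to the right are > 12.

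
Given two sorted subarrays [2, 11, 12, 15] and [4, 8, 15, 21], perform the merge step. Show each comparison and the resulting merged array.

Merging process:

Compare 2 vs 4: take 2 from left. Merged: [2]
Compare 11 vs 4: take 4 from right. Merged: [2, 4]
Compare 11 vs 8: take 8 from right. Merged: [2, 4, 8]
Compare 11 vs 15: take 11 from left. Merged: [2, 4, 8, 11]
Compare 12 vs 15: take 12 from left. Merged: [2, 4, 8, 11, 12]
Compare 15 vs 15: take 15 from left. Merged: [2, 4, 8, 11, 12, 15]
Append remaining from right: [15, 21]. Merged: [2, 4, 8, 11, 12, 15, 15, 21]

Final merged array: [2, 4, 8, 11, 12, 15, 15, 21]
Total comparisons: 6

The merged array is [2, 4, 8, 11, 12, 15, 15, 21], requiring 6 comparisons. The merge step runs in O(n) time where n is the total number of elements.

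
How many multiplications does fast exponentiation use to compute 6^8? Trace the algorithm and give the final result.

Computing 6^8 by squaring (build up from 6^1; each line after the first costs one multiplication):

6^1 = 6
6^2 = (6^1)^2 = 6^2 = 36
6^4 = (6^2)^2 = 36^2 = 1296
6^8 = (6^4)^2 = 1296^2 = 1679616

Result: 1679616
Multiplications needed: 3 (3 lines after 6^1)

6^8 = 1679616. Using exponentiation by squaring, this requires 3 multiplications. The key idea: if the exponent is even, square the half-power; if odd, multiply by the base once.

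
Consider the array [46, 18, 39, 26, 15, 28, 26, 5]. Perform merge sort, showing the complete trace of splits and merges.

Merge sort trace:

Split: [46, 18, 39, 26, 15, 28, 26, 5] -> [46, 18, 39, 26] and [15, 28, 26, 5]
  Split: [46, 18, 39, 26] -> [46, 18] and [39, 26]
    Split: [46, 18] -> [46] and [18]
    Merge: [46] + [18] -> [18, 46]
    Split: [39, 26] -> [39] and [26]
    Merge: [39] + [26] -> [26, 39]
  Merge: [18, 46] + [26, 39] -> [18, 26, 39, 46]
  Split: [15, 28, 26, 5] -> [15, 28] and [26, 5]
    Split: [15, 28] -> [15] and [28]
    Merge: [15] + [28] -> [15, 28]
    Split: [26, 5] -> [26] and [5]
    Merge: [26] + [5] -> [5, 26]
  Merge: [15, 28] + [5, 26] -> [5, 15, 26, 28]
Merge: [18, 26, 39, 46] + [5, 15, 26, 28] -> [5, 15, 18, 26, 26, 28, 39, 46]

Final sorted array: [5, 15, 18, 26, 26, 28, 39, 46]

The merge sort proceeds by recursively splitting the array and merging sorted halves.
After all merges, the sorted array is [5, 15, 18, 26, 26, 28, 39, 46].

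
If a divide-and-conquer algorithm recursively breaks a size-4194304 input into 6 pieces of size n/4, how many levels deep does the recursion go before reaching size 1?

For divide and conquer with division factor 4:

Problem sizes at each level:
Level 0: 4194304
Level 1: 1048576
Level 2: 262144
Level 3: 65536
Level 4: 16384
Level 5: 4096
Level 6: 1024
Level 7: 256
Level 8: 64
Level 9: 16
Level 10: 4
Level 11: 1

The root is level 0 and the size-1 base case is level 11 (the tree spans levels 0 through 11, i.e. 12 levels counting the root), so the depth is the number of divisions: log_4(4194304) = 11

The recursion tree depth is log_4(4194304) = 11. At each level, the problem size is divided by 4, so it takes 11 divisions to reduce to a base case of size 1. The algorithm makes 6 recursive calls at each level.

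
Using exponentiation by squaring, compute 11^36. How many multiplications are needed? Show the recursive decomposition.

Computing 11^36 by squaring (build up from 11^1; each line after the first costs one multiplication):

11^1 = 11
11^2 = (11^1)^2 = 11^2 = 121
11^4 = (11^2)^2 = 121^2 = 14641
11^8 = (11^4)^2 = 14641^2 = 214358881
11^9 = 11 * 11^8 = 11 * 214358881 = 2357947691
11^18 = (11^9)^2 = 2357947691^2 = 5559917313492231481
11^36 = (11^18)^2 = 5559917313492231481^2 = 30912680532870672635673352936887453361

Result: 30912680532870672635673352936887453361
Multiplications needed: 6 (6 lines after 11^1)

11^36 = 30912680532870672635673352936887453361. Using exponentiation by squaring, this requires 6 multiplications. The key idea: if the exponent is even, square the half-power; if odd, multiply by the base once.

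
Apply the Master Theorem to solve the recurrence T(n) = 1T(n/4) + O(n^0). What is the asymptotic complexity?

Master Theorem for T(n) = 1T(n/4) + O(n^0):

a = 1, b = 4, c = 0
log_b(a) = log_4(1) = 0.0000

Case 2: c = 0 = log_4(1) = 0.0000
T(n) = O(n^0 log n) = O(log n)

For T(n) = 1T(n/4) + O(n^0): log_4(1) = 0.0000. This is Case 2 of the Master Theorem (c = log_b(a), equal work at all levels), giving O(log n).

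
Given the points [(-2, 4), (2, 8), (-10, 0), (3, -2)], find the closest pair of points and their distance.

Computing all pairwise distances among 4 points:

d((-2, 4), (2, 8)) = 5.6569 <-- minimum
d((-2, 4), (-10, 0)) = 8.9443
d((-2, 4), (3, -2)) = 7.8102
d((2, 8), (-10, 0)) = 14.4222
d((2, 8), (3, -2)) = 10.0499
d((-10, 0), (3, -2)) = 13.1529

Closest pair: (-2, 4) and (2, 8) with distance 5.6569

The closest pair is (-2, 4) and (2, 8) with Euclidean distance 5.6569. For 4 points, brute-force pairwise comparison is shown above. For large n, the divide-and-conquer algorithm (sort by x, recurse on halves, check the dividing strip) achieves O(n log n).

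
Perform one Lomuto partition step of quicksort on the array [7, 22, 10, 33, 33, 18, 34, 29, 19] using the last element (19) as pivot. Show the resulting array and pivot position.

Lomuto partition with pivot = 19:

Initial array: [7, 22, 10, 33, 33, 18, 34, 29, 19]

arr[0]=7 <= 19: swap with position 0, array becomes [7, 22, 10, 33, 33, 18, 34, 29, 19]
arr[1]=22 > 19: no swap
arr[2]=10 <= 19: swap with position 1, array becomes [7, 10, 22, 33, 33, 18, 34, 29, 19]
arr[3]=33 > 19: no swap
arr[4]=33 > 19: no swap
arr[5]=18 <= 19: swap with position 2, array becomes [7, 10, 18, 33, 33, 22, 34, 29, 19]
arr[6]=34 > 19: no swap
arr[7]=29 > 19: no swap

Place pivot at position 3: [7, 10, 18, 19, 33, 22, 34, 29, 33]
Pivot position: 3

After partitioning with pivot 19, the array becomes [7, 10, 18, 19, 33, 22, 34, 29, 33]. The pivot is placed at index 3. All elements to the left of the pivot are <= 19, and all elements to the right are > 19.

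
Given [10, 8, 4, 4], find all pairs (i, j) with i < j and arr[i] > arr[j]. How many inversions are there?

Finding inversions in [10, 8, 4, 4]:

(0, 1): arr[0]=10 > arr[1]=8
(0, 2): arr[0]=10 > arr[2]=4
(0, 3): arr[0]=10 > arr[3]=4
(1, 2): arr[1]=8 > arr[2]=4
(1, 3): arr[1]=8 > arr[3]=4

Total inversions: 5

The array has 5 inversion(s): (0,1), (0,2), (0,3), (1,2), (1,3). Each pair (i,j) satisfies i < j and arr[i] > arr[j].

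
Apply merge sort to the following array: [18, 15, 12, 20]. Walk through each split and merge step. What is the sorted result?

Merge sort trace:

Split: [18, 15, 12, 20] -> [18, 15] and [12, 20]
  Split: [18, 15] -> [18] and [15]
  Merge: [18] + [15] -> [15, 18]
  Split: [12, 20] -> [12] and [20]
  Merge: [12] + [20] -> [12, 20]
Merge: [15, 18] + [12, 20] -> [12, 15, 18, 20]

Final sorted array: [12, 15, 18, 20]

The merge sort proceeds by recursively splitting the array and merging sorted halves.
After all merges, the sorted array is [12, 15, 18, 20].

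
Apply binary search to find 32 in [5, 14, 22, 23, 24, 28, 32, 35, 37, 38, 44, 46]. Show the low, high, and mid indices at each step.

Binary search for 32 in [5, 14, 22, 23, 24, 28, 32, 35, 37, 38, 44, 46]:

lo=0, hi=11, mid=5, arr[mid]=28 -> 28 < 32, search right half
lo=6, hi=11, mid=8, arr[mid]=37 -> 37 > 32, search left half
lo=6, hi=7, mid=6, arr[mid]=32 -> Found target at index 6!

Binary search finds 32 at index 6 after 3 comparisons. The search repeatedly halves the search space by comparing with the middle element.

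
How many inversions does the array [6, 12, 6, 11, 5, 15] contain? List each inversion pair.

Finding inversions in [6, 12, 6, 11, 5, 15]:

(0, 4): arr[0]=6 > arr[4]=5
(1, 2): arr[1]=12 > arr[2]=6
(1, 3): arr[1]=12 > arr[3]=11
(1, 4): arr[1]=12 > arr[4]=5
(2, 4): arr[2]=6 > arr[4]=5
(3, 4): arr[3]=11 > arr[4]=5

Total inversions: 6

The array has 6 inversion(s): (0,4), (1,2), (1,3), (1,4), (2,4), (3,4). Each pair (i,j) satisfies i < j and arr[i] > arr[j].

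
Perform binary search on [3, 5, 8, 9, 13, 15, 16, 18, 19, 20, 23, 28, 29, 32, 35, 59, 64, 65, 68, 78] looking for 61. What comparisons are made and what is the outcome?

Binary search for 61 in [3, 5, 8, 9, 13, 15, 16, 18, 19, 20, 23, 28, 29, 32, 35, 59, 64, 65, 68, 78]:

lo=0, hi=19, mid=9, arr[mid]=20 -> 20 < 61, search right half
lo=10, hi=19, mid=14, arr[mid]=35 -> 35 < 61, search right half
lo=15, hi=19, mid=17, arr[mid]=65 -> 65 > 61, search left half
lo=15, hi=16, mid=15, arr[mid]=59 -> 59 < 61, search right half
lo=16, hi=16, mid=16, arr[mid]=64 -> 64 > 61, search left half
lo=16 > hi=15, target 61 not found

Binary search determines that 61 is not in the array after 5 comparisons. The search space was exhausted without finding the target.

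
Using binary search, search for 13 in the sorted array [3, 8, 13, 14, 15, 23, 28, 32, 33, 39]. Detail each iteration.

Binary search for 13 in [3, 8, 13, 14, 15, 23, 28, 32, 33, 39]:

lo=0, hi=9, mid=4, arr[mid]=15 -> 15 > 13, search left half
lo=0, hi=3, mid=1, arr[mid]=8 -> 8 < 13, search right half
lo=2, hi=3, mid=2, arr[mid]=13 -> Found target at index 2!

Binary search finds 13 at index 2 after 3 comparisons. The search repeatedly halves the search space by comparing with the middle element.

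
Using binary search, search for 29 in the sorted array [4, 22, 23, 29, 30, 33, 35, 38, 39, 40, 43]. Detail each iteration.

Binary search for 29 in [4, 22, 23, 29, 30, 33, 35, 38, 39, 40, 43]:

lo=0, hi=10, mid=5, arr[mid]=33 -> 33 > 29, search left half
lo=0, hi=4, mid=2, arr[mid]=23 -> 23 < 29, search right half
lo=3, hi=4, mid=3, arr[mid]=29 -> Found target at index 3!

Binary search finds 29 at index 3 after 3 comparisons. The search repeatedly halves the search space by comparing with the middle element.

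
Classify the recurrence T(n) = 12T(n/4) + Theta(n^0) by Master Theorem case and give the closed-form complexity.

Master Theorem for T(n) = 12T(n/4) + O(n^0):

a = 12, b = 4, c = 0
log_b(a) = log_4(12) = 1.7925

Case 1: c = 0 < log_4(12) = 1.7925
T(n) = O(n^(log_4 12))

For T(n) = 12T(n/4) + O(n^0): log_4(12) = 1.7925. This is Case 1 of the Master Theorem (c < log_b(a), work dominated by leaves), giving O(n^(log_4 12)).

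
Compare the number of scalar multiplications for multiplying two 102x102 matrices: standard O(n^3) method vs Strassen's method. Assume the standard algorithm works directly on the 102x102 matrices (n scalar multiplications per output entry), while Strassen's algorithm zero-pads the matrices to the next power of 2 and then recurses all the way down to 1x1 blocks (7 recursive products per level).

Matrix multiplication for 102x102 matrices:

Strassen's algorithm requires power-of-2 dimensions. Pad 102x102 to 128x128 (next power of 2).

Standard algorithm: 102^3 = 1061208 multiplications
Strassen's algorithm: 7^(log2(128)) = 7^7 = 823543 multiplications
Savings: 1061208 - 823543 = 237665 multiplications

Standard: 1061208 multiplications (102^3). Strassen: 823543 multiplications (7^7, after padding to 128x128). Strassen reduces 8 recursive multiplications to 7 at each level.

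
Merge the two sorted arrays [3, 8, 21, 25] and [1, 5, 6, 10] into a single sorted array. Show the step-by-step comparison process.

Merging process:

Compare 3 vs 1: take 1 from right. Merged: [1]
Compare 3 vs 5: take 3 from left. Merged: [1, 3]
Compare 8 vs 5: take 5 from right. Merged: [1, 3, 5]
Compare 8 vs 6: take 6 from right. Merged: [1, 3, 5, 6]
Compare 8 vs 10: take 8 from left. Merged: [1, 3, 5, 6, 8]
Compare 21 vs 10: take 10 from right. Merged: [1, 3, 5, 6, 8, 10]
Append remaining from left: [21, 25]. Merged: [1, 3, 5, 6, 8, 10, 21, 25]

Final merged array: [1, 3, 5, 6, 8, 10, 21, 25]
Total comparisons: 6

The merged array is [1, 3, 5, 6, 8, 10, 21, 25], requiring 6 comparisons. The merge step runs in O(n) time where n is the total number of elements.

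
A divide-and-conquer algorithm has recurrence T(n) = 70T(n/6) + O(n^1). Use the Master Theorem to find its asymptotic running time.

Master Theorem for T(n) = 70T(n/6) + O(n^1):

a = 70, b = 6, c = 1
log_b(a) = log_6(70) = 2.3711

Case 1: c = 1 < log_6(70) = 2.3711
T(n) = O(n^(log_6 70))

For T(n) = 70T(n/6) + O(n^1): log_6(70) = 2.3711. This is Case 1 of the Master Theorem (c < log_b(a), work dominated by leaves), giving O(n^(log_6 70)).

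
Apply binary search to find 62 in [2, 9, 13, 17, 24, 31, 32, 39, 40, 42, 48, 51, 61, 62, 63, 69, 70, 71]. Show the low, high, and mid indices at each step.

Binary search for 62 in [2, 9, 13, 17, 24, 31, 32, 39, 40, 42, 48, 51, 61, 62, 63, 69, 70, 71]:

lo=0, hi=17, mid=8, arr[mid]=40 -> 40 < 62, search right half
lo=9, hi=17, mid=13, arr[mid]=62 -> Found target at index 13!

Binary search finds 62 at index 13 after 2 comparisons. The search repeatedly halves the search space by comparing with the middle element.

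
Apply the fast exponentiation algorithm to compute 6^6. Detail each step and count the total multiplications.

Computing 6^6 by squaring (build up from 6^1; each line after the first costs one multiplication):

6^1 = 6
6^2 = (6^1)^2 = 6^2 = 36
6^3 = 6 * 6^2 = 6 * 36 = 216
6^6 = (6^3)^2 = 216^2 = 46656

Result: 46656
Multiplications needed: 3 (3 lines after 6^1)

6^6 = 46656. Using exponentiation by squaring, this requires 3 multiplications. The key idea: if the exponent is even, square the half-power; if odd, multiply by the base once.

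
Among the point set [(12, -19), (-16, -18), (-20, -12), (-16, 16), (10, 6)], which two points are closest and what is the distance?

Computing all pairwise distances among 5 points:

d((12, -19), (-16, -18)) = 28.0179
d((12, -19), (-20, -12)) = 32.7567
d((12, -19), (-16, 16)) = 44.8219
d((12, -19), (10, 6)) = 25.0799
d((-16, -18), (-20, -12)) = 7.2111 <-- minimum
d((-16, -18), (-16, 16)) = 34.0
d((-16, -18), (10, 6)) = 35.3836
d((-20, -12), (-16, 16)) = 28.2843
d((-20, -12), (10, 6)) = 34.9857
d((-16, 16), (10, 6)) = 27.8568

Closest pair: (-16, -18) and (-20, -12) with distance 7.2111

The closest pair is (-16, -18) and (-20, -12) with Euclidean distance 7.2111. For 5 points, brute-force pairwise comparison is shown above. For large n, the divide-and-conquer algorithm (sort by x, recurse on halves, check the dividing strip) achieves O(n log n).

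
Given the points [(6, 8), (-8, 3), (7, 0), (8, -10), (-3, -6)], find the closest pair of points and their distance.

Computing all pairwise distances among 5 points:

d((6, 8), (-8, 3)) = 14.8661
d((6, 8), (7, 0)) = 8.0623 <-- minimum
d((6, 8), (8, -10)) = 18.1108
d((6, 8), (-3, -6)) = 16.6433
d((-8, 3), (7, 0)) = 15.2971
d((-8, 3), (8, -10)) = 20.6155
d((-8, 3), (-3, -6)) = 10.2956
d((7, 0), (8, -10)) = 10.0499
d((7, 0), (-3, -6)) = 11.6619
d((8, -10), (-3, -6)) = 11.7047

Closest pair: (6, 8) and (7, 0) with distance 8.0623

The closest pair is (6, 8) and (7, 0) with Euclidean distance 8.0623. For 5 points, brute-force pairwise comparison is shown above. For large n, the divide-and-conquer algorithm (sort by x, recurse on halves, check the dividing strip) achieves O(n log n).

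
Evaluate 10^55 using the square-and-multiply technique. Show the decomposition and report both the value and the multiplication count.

Computing 10^55 by squaring (build up from 10^1; each line after the first costs one multiplication):

10^1 = 10
10^2 = (10^1)^2 = 10^2 = 100
10^3 = 10 * 10^2 = 10 * 100 = 1000
10^6 = (10^3)^2 = 1000^2 = 1000000
10^12 = (10^6)^2 = 1000000^2 = 1000000000000
10^13 = 10 * 10^12 = 10 * 1000000000000 = 10000000000000
10^26 = (10^13)^2 = 10000000000000^2 = 100000000000000000000000000
10^27 = 10 * 10^26 = 10 * 100000000000000000000000000 = 1000000000000000000000000000
10^54 = (10^27)^2 = 1000000000000000000000000000^2 = 1000000000000000000000000000000000000000000000000000000
10^55 = 10 * 10^54 = 10 * 1000000000000000000000000000000000000000000000000000000 = 10000000000000000000000000000000000000000000000000000000

Result: 10000000000000000000000000000000000000000000000000000000
Multiplications needed: 9 (9 lines after 10^1)

10^55 = 10000000000000000000000000000000000000000000000000000000. Using exponentiation by squaring, this requires 9 multiplications. The key idea: if the exponent is even, square the half-power; if odd, multiply by the base once.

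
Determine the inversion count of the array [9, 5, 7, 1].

Finding inversions in [9, 5, 7, 1]:

(0, 1): arr[0]=9 > arr[1]=5
(0, 2): arr[0]=9 > arr[2]=7
(0, 3): arr[0]=9 > arr[3]=1
(1, 3): arr[1]=5 > arr[3]=1
(2, 3): arr[2]=7 > arr[3]=1

Total inversions: 5

The array has 5 inversion(s): (0,1), (0,2), (0,3), (1,3), (2,3). Each pair (i,j) satisfies i < j and arr[i] > arr[j].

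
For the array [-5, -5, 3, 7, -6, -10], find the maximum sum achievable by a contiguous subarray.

Using Kadane's algorithm on [-5, -5, 3, 7, -6, -10]:

Scanning through the array:
Position 1 (value -5): max_ending_here = -5, max_so_far = -5
Position 2 (value 3): max_ending_here = 3, max_so_far = 3
Position 3 (value 7): max_ending_here = 10, max_so_far = 10
Position 4 (value -6): max_ending_here = 4, max_so_far = 10
Position 5 (value -10): max_ending_here = -6, max_so_far = 10

Maximum subarray: [3, 7]
Maximum sum: 10

The maximum subarray is [3, 7] with sum 10. This subarray runs from index 2 to index 3.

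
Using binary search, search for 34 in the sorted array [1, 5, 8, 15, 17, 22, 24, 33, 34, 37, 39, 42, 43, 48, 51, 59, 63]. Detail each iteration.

Binary search for 34 in [1, 5, 8, 15, 17, 22, 24, 33, 34, 37, 39, 42, 43, 48, 51, 59, 63]:

lo=0, hi=16, mid=8, arr[mid]=34 -> Found target at index 8!

Binary search finds 34 at index 8 after 1 comparisons. The search repeatedly halves the search space by comparing with the middle element.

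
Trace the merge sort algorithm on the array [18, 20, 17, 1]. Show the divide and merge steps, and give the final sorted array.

Merge sort trace:

Split: [18, 20, 17, 1] -> [18, 20] and [17, 1]
  Split: [18, 20] -> [18] and [20]
  Merge: [18] + [20] -> [18, 20]
  Split: [17, 1] -> [17] and [1]
  Merge: [17] + [1] -> [1, 17]
Merge: [18, 20] + [1, 17] -> [1, 17, 18, 20]

Final sorted array: [1, 17, 18, 20]

The merge sort proceeds by recursively splitting the array and merging sorted halves.
After all merges, the sorted array is [1, 17, 18, 20].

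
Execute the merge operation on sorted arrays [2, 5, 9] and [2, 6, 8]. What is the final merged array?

Merging process:

Compare 2 vs 2: take 2 from left. Merged: [2]
Compare 5 vs 2: take 2 from right. Merged: [2, 2]
Compare 5 vs 6: take 5 from left. Merged: [2, 2, 5]
Compare 9 vs 6: take 6 from right. Merged: [2, 2, 5, 6]
Compare 9 vs 8: take 8 from right. Merged: [2, 2, 5, 6, 8]
Append remaining from left: [9]. Merged: [2, 2, 5, 6, 8, 9]

Final merged array: [2, 2, 5, 6, 8, 9]
Total comparisons: 5

The merged array is [2, 2, 5, 6, 8, 9], requiring 5 comparisons. The merge step runs in O(n) time where n is the total number of elements.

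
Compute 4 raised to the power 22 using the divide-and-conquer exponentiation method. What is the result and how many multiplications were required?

Computing 4^22 by squaring (build up from 4^1; each line after the first costs one multiplication):

4^1 = 4
4^2 = (4^1)^2 = 4^2 = 16
4^4 = (4^2)^2 = 16^2 = 256
4^5 = 4 * 4^4 = 4 * 256 = 1024
4^10 = (4^5)^2 = 1024^2 = 1048576
4^11 = 4 * 4^10 = 4 * 1048576 = 4194304
4^22 = (4^11)^2 = 4194304^2 = 17592186044416

Result: 17592186044416
Multiplications needed: 6 (6 lines after 4^1)

4^22 = 17592186044416. Using exponentiation by squaring, this requires 6 multiplications. The key idea: if the exponent is even, square the half-power; if odd, multiply by the base once.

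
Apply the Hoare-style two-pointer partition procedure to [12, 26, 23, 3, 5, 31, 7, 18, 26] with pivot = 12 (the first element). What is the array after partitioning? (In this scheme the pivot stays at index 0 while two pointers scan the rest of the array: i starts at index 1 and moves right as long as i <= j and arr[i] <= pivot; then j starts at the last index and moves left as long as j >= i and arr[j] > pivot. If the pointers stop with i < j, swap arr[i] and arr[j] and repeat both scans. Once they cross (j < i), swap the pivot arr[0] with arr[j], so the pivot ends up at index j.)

Hoare-style two-pointer partition with pivot = 12:

Initial array: [12, 26, 23, 3, 5, 31, 7, 18, 26]

Pointers start at i = 1, j = 8.
i stops at index 1 (arr[1]=26 > 12), j stops at index 6 (arr[6]=7 <= 12): swap arr[1] and arr[6], array becomes [12, 7, 23, 3, 5, 31, 26, 18, 26]
i stops at index 2 (arr[2]=23 > 12), j stops at index 4 (arr[4]=5 <= 12): swap arr[2] and arr[4], array becomes [12, 7, 5, 3, 23, 31, 26, 18, 26]
i ends at 4, j ends at 3: the pointers have crossed (j < i), so scanning stops.

Swap pivot arr[0] with arr[3] to place pivot at position 3: [3, 7, 5, 12, 23, 31, 26, 18, 26]
Pivot position: 3

After partitioning with pivot 12, the array becomes [3, 7, 5, 12, 23, 31, 26, 18, 26]. The pivot is placed at index 3. All elements to the left of the pivot are <= 12, and all elements to the right are > 12.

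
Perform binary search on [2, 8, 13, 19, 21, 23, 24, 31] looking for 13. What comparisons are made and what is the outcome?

Binary search for 13 in [2, 8, 13, 19, 21, 23, 24, 31]:

lo=0, hi=7, mid=3, arr[mid]=19 -> 19 > 13, search left half
lo=0, hi=2, mid=1, arr[mid]=8 -> 8 < 13, search right half
lo=2, hi=2, mid=2, arr[mid]=13 -> Found target at index 2!

Binary search finds 13 at index 2 after 3 comparisons. The search repeatedly halves the search space by comparing with the middle element.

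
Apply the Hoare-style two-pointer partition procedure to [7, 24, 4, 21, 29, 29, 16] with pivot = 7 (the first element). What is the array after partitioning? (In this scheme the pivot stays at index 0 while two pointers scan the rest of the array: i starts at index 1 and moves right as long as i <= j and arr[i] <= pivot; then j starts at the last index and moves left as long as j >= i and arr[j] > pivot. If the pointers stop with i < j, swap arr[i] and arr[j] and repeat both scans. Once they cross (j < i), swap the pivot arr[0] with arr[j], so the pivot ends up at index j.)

Hoare-style two-pointer partition with pivot = 7:

Initial array: [7, 24, 4, 21, 29, 29, 16]

Pointers start at i = 1, j = 6.
i stops at index 1 (arr[1]=24 > 7), j stops at index 2 (arr[2]=4 <= 7): swap arr[1] and arr[2], array becomes [7, 4, 24, 21, 29, 29, 16]
i ends at 2, j ends at 1: the pointers have crossed (j < i), so scanning stops.

Swap pivot arr[0] with arr[1] to place pivot at position 1: [4, 7, 24, 21, 29, 29, 16]
Pivot position: 1

After partitioning with pivot 7, the array becomes [4, 7, 24, 21, 29, 29, 16]. The pivot is placed at index 1. All elements to the left of the pivot are <= 7, and all elements to the right are > 7.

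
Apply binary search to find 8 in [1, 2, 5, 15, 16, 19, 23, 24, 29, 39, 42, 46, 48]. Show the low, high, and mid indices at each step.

Binary search for 8 in [1, 2, 5, 15, 16, 19, 23, 24, 29, 39, 42, 46, 48]:

lo=0, hi=12, mid=6, arr[mid]=23 -> 23 > 8, search left half
lo=0, hi=5, mid=2, arr[mid]=5 -> 5 < 8, search right half
lo=3, hi=5, mid=4, arr[mid]=16 -> 16 > 8, search left half
lo=3, hi=3, mid=3, arr[mid]=15 -> 15 > 8, search left half
lo=3 > hi=2, target 8 not found

Binary search determines that 8 is not in the array after 4 comparisons. The search space was exhausted without finding the target.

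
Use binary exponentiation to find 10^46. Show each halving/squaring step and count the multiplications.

Computing 10^46 by squaring (build up from 10^1; each line after the first costs one multiplication):

10^1 = 10
10^2 = (10^1)^2 = 10^2 = 100
10^4 = (10^2)^2 = 100^2 = 10000
10^5 = 10 * 10^4 = 10 * 10000 = 100000
10^10 = (10^5)^2 = 100000^2 = 10000000000
10^11 = 10 * 10^10 = 10 * 10000000000 = 100000000000
10^22 = (10^11)^2 = 100000000000^2 = 10000000000000000000000
10^23 = 10 * 10^22 = 10 * 10000000000000000000000 = 100000000000000000000000
10^46 = (10^23)^2 = 100000000000000000000000^2 = 10000000000000000000000000000000000000000000000

Result: 10000000000000000000000000000000000000000000000
Multiplications needed: 8 (8 lines after 10^1)

10^46 = 10000000000000000000000000000000000000000000000. Using exponentiation by squaring, this requires 8 multiplications. The key idea: if the exponent is even, square the half-power; if odd, multiply by the base once.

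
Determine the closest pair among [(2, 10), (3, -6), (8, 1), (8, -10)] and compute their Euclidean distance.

Computing all pairwise distances among 4 points:

d((2, 10), (3, -6)) = 16.0312
d((2, 10), (8, 1)) = 10.8167
d((2, 10), (8, -10)) = 20.8806
d((3, -6), (8, 1)) = 8.6023
d((3, -6), (8, -10)) = 6.4031 <-- minimum
d((8, 1), (8, -10)) = 11.0

Closest pair: (3, -6) and (8, -10) with distance 6.4031

The closest pair is (3, -6) and (8, -10) with Euclidean distance 6.4031. For 4 points, brute-force pairwise comparison is shown above. For large n, the divide-and-conquer algorithm (sort by x, recurse on halves, check the dividing strip) achieves O(n log n).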